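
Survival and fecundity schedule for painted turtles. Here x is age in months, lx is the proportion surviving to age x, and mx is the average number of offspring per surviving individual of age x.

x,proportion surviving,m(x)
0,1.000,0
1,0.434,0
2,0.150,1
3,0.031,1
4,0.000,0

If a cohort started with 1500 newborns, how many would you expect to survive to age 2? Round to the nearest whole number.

Expected survivors = N0 · l_2 = 1500 × 0.150 = 225 → 225

225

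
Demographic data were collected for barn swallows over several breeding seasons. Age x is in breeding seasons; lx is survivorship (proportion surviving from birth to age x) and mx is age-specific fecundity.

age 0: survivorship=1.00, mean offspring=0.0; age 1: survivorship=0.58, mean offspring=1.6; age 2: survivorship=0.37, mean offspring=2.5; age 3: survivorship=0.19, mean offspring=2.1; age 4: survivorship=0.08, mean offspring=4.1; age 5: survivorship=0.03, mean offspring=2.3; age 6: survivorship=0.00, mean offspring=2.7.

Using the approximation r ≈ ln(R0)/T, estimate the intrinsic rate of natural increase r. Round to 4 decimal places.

0.4582

R0 = Σ lx·mx = 0 + 0.928 + 0.925 + 0.399 + 0.328 + 0.069 + 0 = 2.649
Σ x·lx·mx = 5.632; T = 5.632/2.649 = 2.12609…
r ≈ ln(R0)/T = ln(2.649)/2.12609… = 0.458205… → 0.4582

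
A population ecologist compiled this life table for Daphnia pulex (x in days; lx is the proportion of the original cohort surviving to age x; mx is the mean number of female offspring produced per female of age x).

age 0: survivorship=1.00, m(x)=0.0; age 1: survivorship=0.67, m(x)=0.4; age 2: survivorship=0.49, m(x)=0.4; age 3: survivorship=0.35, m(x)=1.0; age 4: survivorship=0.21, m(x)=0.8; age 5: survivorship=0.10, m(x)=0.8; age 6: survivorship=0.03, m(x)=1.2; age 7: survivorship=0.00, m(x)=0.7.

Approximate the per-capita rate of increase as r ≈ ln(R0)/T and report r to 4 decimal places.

0.0342

R0 = Σ lx·mx = 0 + 0.268 + 0.196 + 0.35 + 0.168 + 0.08 + 0.036 + 0 = 1.098
Σ x·lx·mx = 2.998; T = 2.998/1.098 = 2.73042…
r ≈ ln(R0)/T = ln(1.098)/2.73042… = 0.03424… → 0.0342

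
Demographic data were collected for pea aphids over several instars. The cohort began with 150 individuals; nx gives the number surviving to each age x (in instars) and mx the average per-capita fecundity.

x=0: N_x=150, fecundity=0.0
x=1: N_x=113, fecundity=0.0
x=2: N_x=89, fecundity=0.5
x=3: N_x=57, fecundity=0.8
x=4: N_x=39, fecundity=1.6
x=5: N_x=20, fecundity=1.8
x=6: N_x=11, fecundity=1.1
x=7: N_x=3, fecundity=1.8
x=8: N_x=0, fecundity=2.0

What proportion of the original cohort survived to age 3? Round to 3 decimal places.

l_3 = n_3/n_0 = 57/150 = 0.38 → 0.380

0.380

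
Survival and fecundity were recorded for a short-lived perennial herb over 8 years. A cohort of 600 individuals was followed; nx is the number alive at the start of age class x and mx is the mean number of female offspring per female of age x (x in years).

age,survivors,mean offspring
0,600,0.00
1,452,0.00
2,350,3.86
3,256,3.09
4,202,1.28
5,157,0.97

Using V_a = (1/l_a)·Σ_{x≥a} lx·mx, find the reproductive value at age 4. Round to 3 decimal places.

lx = nx/n0 = nx/600: 1, 0.75333…, 0.58333…, 0.42667…, 0.33667…, 0.26167…
lx·mx for x ≥ 4: 0.430933…, 0.253817… → sum = 0.68475…
V_4 = 0.68475… / l_4 = 0.68475… / 0.336667… = 2.033911… → 2.034

2.034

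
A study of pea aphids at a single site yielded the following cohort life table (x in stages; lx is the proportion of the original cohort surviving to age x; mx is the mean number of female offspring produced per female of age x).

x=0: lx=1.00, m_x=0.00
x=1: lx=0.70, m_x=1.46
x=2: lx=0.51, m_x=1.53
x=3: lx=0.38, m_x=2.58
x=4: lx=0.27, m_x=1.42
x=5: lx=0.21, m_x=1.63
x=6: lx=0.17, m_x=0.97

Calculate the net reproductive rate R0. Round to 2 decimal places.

3.67

lx·mx by age: 0, 1.022, 0.7803, 0.9804, 0.3834, 0.3423, 0.1649
R0 = Σ lx·mx = 3.6733 → 3.67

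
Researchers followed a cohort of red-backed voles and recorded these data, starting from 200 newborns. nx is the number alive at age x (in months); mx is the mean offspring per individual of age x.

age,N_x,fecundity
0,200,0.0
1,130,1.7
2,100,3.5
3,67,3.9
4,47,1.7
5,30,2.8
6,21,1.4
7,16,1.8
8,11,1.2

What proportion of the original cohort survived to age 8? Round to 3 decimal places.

l_8 = n_8/n_0 = 11/200 = 0.055 → 0.055

0.055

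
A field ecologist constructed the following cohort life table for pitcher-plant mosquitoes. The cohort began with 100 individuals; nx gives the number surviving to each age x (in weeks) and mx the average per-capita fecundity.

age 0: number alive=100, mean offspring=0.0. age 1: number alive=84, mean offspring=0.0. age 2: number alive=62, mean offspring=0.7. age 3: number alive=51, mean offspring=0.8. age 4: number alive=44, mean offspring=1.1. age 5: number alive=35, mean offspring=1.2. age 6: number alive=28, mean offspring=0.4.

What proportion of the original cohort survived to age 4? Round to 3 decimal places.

0.440

l_4 = n_4/n_0 = 44/100 = 0.44 → 0.440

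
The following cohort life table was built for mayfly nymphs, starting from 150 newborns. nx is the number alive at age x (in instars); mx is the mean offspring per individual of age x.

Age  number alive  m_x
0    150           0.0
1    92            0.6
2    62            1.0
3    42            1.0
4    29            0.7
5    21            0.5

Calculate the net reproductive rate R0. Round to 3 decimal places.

1.267

lx = nx/n0 = nx/150: 1, 0.61333…, 0.41333…, 0.28, 0.19333…, 0.14
lx·mx by age: 0, 0.368…, 0.413333…, 0.28, 0.135333…, 0.07
R0 = Σ lx·mx = 1.266667… → 1.267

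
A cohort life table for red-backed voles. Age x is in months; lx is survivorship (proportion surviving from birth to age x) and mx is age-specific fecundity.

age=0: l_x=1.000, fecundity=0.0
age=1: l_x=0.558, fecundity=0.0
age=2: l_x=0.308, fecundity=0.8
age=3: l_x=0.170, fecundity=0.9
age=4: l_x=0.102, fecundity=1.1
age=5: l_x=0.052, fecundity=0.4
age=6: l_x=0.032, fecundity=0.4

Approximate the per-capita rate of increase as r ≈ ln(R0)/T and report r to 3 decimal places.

-0.209

R0 = Σ lx·mx = 0 + 0 + 0.2464 + 0.153 + 0.1122 + 0.0208 + 0.0128 = 0.5452
Σ x·lx·mx = 1.5814; T = 1.5814/0.5452 = 2.90059…
r ≈ ln(R0)/T = ln(0.5452)/2.90059… = -0.20913… → -0.209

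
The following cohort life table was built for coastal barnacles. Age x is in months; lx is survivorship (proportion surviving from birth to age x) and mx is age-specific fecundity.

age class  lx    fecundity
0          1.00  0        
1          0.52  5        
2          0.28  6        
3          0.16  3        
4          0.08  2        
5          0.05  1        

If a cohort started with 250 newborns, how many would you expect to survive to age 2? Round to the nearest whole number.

Expected survivors = N0 · l_2 = 250 × 0.28 = 70 → 70

70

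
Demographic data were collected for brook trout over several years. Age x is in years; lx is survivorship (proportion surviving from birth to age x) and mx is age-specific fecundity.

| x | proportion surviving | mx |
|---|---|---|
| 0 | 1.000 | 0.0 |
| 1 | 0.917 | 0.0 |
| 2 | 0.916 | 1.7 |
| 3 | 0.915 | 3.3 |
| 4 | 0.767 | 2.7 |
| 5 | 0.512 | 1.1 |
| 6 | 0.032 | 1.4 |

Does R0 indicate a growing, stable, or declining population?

growing

R0 = Σ lx·mx = 0 + 0 + 1.5572 + 3.0195 + 2.0709 + 0.5632 + 0.0448 = 7.2556
R0 > 1, so the population is growing.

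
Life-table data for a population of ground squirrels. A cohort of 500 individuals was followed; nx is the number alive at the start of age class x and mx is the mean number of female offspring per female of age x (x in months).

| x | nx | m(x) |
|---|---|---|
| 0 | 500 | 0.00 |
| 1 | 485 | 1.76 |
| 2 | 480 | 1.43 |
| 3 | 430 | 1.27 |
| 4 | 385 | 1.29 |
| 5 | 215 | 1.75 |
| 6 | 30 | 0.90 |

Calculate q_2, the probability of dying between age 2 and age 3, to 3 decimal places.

lx = nx/n0 = nx/500: 1, 0.97, 0.96, 0.86, 0.77, 0.43, 0.06
q_2 = (l_2 − l_3) / l_2 = (0.96 − 0.86) / 0.96
     = 0.1 / 0.96 = 0.104167… → 0.104

0.104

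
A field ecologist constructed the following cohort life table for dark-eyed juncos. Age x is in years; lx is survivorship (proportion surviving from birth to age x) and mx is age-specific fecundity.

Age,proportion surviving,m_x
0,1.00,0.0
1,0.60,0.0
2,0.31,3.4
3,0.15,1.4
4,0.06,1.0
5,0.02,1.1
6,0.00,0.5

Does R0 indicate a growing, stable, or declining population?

R0 = Σ lx·mx = 0 + 0 + 1.054 + 0.21 + 0.06 + 0.022 + 0 = 1.346
R0 > 1, so the population is growing.

growing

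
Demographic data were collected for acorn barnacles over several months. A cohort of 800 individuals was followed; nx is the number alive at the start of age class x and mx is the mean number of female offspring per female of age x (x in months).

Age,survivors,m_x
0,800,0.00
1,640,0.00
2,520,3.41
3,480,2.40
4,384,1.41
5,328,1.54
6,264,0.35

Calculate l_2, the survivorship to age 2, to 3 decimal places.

l_2 = n_2/n_0 = 520/800 = 0.65 → 0.650

0.650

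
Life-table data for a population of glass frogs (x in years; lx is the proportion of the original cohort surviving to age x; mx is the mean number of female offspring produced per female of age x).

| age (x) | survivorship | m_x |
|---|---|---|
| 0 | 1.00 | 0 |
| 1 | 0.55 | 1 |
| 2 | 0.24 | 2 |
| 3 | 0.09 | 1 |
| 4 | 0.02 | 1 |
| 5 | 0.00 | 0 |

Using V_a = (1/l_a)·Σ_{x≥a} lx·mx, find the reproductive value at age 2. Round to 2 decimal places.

2.46

lx·mx for x ≥ 2: 0.48, 0.09, 0.02, 0 → sum = 0.59
V_2 = 0.59 / l_2 = 0.59 / 0.24 = 2.458333… → 2.46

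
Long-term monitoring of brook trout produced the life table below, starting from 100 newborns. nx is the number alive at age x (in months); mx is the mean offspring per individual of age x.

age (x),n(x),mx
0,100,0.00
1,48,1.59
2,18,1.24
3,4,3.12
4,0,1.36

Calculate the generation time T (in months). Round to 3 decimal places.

1.425

lx = nx/n0 = nx/100: 1, 0.48, 0.18, 0.04, 0
lx·mx: 0, 0.7632, 0.2232, 0.1248, 0 → R0 = 1.1112
x·lx·mx: 0, 0.7632, 0.4464, 0.3744, 0 → Σ = 1.584
T = 1.584 / 1.1112 = 1.425486… → 1.425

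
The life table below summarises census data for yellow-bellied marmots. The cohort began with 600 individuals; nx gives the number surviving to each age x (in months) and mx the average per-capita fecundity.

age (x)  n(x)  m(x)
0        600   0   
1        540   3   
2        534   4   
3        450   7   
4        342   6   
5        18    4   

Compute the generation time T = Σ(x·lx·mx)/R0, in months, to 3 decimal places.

lx = nx/n0 = nx/600: 1, 0.9, 0.89, 0.75, 0.57, 0.03
lx·mx: 0, 2.7, 3.56, 5.25, 3.42, 0.12 → R0 = 15.05
x·lx·mx: 0, 2.7, 7.12, 15.75, 13.68, 0.6 → Σ = 39.85
T = 39.85 / 15.05 = 2.647841… → 2.648

2.648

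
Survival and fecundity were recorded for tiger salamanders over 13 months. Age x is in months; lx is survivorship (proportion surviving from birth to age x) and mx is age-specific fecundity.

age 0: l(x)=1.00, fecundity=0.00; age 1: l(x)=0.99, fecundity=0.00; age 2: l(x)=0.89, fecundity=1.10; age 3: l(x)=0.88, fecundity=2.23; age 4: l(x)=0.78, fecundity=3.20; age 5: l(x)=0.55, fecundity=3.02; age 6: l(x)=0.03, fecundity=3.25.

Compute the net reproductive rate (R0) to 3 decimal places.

7.196

lx·mx by age: 0, 0, 0.979, 1.9624, 2.496, 1.661, 0.0975
R0 = Σ lx·mx = 7.1959 → 7.196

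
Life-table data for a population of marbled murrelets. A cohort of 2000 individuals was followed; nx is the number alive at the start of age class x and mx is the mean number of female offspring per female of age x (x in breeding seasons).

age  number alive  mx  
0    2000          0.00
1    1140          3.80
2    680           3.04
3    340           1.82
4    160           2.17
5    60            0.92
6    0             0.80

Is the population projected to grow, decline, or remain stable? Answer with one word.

growing

lx = nx/n0 = nx/2000: 1, 0.57, 0.34, 0.17, 0.08, 0.03, 0
R0 = Σ lx·mx = 0 + 2.166 + 1.0336 + 0.3094 + 0.1736 + 0.0276 + 0 = 3.7102
R0 > 1, so the population is growing.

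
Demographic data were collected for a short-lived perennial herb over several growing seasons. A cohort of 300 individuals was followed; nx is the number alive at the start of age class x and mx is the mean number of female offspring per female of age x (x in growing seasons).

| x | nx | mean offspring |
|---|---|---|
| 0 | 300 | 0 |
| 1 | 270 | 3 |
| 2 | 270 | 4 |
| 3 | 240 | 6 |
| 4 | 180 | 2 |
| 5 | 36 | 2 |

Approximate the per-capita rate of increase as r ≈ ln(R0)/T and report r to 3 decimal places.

1.047

lx = nx/n0 = nx/300: 1, 0.9, 0.9, 0.8, 0.6, 0.12
R0 = Σ lx·mx = 0 + 2.7 + 3.6 + 4.8 + 1.2 + 0.24 = 12.54
Σ x·lx·mx = 30.3; T = 30.3/12.54 = 2.41627…
r ≈ ln(R0)/T = ln(12.54)/2.41627… = 1.04662… → 1.047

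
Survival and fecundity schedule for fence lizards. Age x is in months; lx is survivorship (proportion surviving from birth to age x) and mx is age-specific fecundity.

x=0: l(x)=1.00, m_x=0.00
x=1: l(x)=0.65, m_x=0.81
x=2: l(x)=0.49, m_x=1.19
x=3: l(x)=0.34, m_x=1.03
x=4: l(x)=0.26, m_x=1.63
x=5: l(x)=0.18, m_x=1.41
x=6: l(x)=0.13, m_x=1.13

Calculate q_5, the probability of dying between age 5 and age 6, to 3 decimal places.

0.278

q_5 = (l_5 − l_6) / l_5 = (0.18 − 0.13) / 0.18
     = 0.05 / 0.18 = 0.277778… → 0.278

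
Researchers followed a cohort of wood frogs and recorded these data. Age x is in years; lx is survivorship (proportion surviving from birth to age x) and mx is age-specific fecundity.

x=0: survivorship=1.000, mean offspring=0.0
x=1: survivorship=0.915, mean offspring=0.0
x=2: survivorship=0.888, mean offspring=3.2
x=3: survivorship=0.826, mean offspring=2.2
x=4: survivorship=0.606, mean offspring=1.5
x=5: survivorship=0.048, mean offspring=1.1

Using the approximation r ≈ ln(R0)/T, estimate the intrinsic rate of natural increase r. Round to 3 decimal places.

0.645

R0 = Σ lx·mx = 0 + 0 + 2.8416 + 1.8172 + 0.909 + 0.0528 = 5.6206
Σ x·lx·mx = 15.0348; T = 15.0348/5.6206 = 2.67495…
r ≈ ln(R0)/T = ln(5.6206)/2.67495… = 0.64541… → 0.645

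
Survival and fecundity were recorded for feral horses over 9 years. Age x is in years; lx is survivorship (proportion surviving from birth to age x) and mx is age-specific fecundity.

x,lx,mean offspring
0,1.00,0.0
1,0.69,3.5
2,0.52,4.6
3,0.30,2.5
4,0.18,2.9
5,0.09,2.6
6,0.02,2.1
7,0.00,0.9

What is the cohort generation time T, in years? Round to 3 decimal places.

lx·mx: 0, 2.415, 2.392, 0.75, 0.522, 0.234, 0.042, 0 → R0 = 6.355
x·lx·mx: 0, 2.415, 4.784, 2.25, 2.088, 1.17, 0.252, 0 → Σ = 12.959
T = 12.959 / 6.355 = 2.039182… → 2.039

2.039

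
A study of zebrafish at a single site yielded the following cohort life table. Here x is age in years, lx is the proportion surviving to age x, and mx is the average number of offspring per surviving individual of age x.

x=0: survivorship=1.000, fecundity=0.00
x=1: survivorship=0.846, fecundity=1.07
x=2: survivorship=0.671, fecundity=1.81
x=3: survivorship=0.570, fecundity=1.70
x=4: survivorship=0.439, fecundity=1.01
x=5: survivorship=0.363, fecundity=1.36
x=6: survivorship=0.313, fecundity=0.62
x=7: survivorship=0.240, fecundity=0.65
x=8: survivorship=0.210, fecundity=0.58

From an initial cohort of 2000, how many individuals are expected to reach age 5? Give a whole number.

Expected survivors = N0 · l_5 = 2000 × 0.363 = 726 → 726

726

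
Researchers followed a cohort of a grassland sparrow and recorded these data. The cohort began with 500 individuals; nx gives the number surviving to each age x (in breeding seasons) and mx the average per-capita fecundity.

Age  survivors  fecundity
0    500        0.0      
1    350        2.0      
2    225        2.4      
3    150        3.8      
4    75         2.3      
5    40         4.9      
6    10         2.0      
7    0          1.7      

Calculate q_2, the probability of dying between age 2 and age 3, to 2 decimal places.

0.33

lx = nx/n0 = nx/500: 1, 0.7, 0.45, 0.3, 0.15, 0.08, 0.02, 0
q_2 = (l_2 − l_3) / l_2 = (0.45 − 0.3) / 0.45
     = 0.15 / 0.45 = 0.333333… → 0.33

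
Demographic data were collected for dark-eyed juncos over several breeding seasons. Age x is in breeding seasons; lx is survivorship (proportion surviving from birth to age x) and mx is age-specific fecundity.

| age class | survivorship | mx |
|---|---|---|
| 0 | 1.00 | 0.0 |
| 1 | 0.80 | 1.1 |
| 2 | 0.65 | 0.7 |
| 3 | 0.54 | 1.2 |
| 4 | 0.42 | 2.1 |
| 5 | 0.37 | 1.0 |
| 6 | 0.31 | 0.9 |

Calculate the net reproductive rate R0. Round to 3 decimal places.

lx·mx by age: 0, 0.88, 0.455, 0.648, 0.882, 0.37, 0.279
R0 = Σ lx·mx = 3.514 → 3.514

3.514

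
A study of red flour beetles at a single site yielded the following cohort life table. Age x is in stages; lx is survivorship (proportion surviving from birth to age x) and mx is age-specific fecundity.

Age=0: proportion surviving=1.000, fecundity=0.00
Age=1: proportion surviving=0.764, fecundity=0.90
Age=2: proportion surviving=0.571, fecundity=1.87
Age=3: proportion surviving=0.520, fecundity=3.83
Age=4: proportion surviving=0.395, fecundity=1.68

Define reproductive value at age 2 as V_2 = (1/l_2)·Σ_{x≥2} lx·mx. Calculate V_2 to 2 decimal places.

lx·mx for x ≥ 2: 1.06777, 1.9916, 0.6636 → sum = 3.72297
V_2 = 3.72297 / l_2 = 3.72297 / 0.571 = 6.520088… → 6.52

6.52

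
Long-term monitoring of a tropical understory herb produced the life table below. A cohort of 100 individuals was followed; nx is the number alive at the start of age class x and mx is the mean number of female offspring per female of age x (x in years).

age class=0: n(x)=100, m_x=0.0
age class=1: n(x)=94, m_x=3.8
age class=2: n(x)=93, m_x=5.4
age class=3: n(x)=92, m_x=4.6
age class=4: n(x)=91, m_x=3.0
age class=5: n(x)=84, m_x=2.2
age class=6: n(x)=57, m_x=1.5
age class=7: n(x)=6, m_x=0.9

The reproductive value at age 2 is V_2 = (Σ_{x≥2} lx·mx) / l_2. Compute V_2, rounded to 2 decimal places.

15.85

lx = nx/n0 = nx/100: 1, 0.94, 0.93, 0.92, 0.91, 0.84, 0.57, 0.06
lx·mx for x ≥ 2: 5.022, 4.232, 2.73, 1.848, 0.855, 0.054 → sum = 14.741
V_2 = 14.741 / l_2 = 14.741 / 0.93 = 15.850538… → 15.85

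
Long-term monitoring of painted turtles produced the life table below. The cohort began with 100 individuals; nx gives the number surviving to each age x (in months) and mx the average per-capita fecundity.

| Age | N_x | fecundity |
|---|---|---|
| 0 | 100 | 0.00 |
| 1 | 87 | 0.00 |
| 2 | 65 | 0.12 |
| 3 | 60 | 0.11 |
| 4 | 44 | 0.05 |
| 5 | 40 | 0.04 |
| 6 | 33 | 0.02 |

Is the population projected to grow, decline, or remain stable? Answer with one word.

declining

lx = nx/n0 = nx/100: 1, 0.87, 0.65, 0.6, 0.44, 0.4, 0.33
R0 = Σ lx·mx = 0 + 0 + 0.078 + 0.066 + 0.022 + 0.016 + 0.0066 = 0.1886
R0 < 1, so the population is declining.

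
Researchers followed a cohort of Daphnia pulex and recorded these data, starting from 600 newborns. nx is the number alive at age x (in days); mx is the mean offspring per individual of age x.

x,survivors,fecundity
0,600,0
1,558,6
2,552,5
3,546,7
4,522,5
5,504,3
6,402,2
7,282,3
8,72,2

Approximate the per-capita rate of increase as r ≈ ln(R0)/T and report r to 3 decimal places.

lx = nx/n0 = nx/600: 1, 0.93, 0.92, 0.91, 0.87, 0.84, 0.67, 0.47, 0.12
R0 = Σ lx·mx = 0 + 5.58 + 4.6 + 6.37 + 4.35 + 2.52 + 1.34 + 1.41 + 0.24 = 26.41
Σ x·lx·mx = 83.72; T = 83.72/26.41 = 3.17001…
r ≈ ln(R0)/T = ln(26.41)/3.17001… = 1.03272… → 1.033

1.033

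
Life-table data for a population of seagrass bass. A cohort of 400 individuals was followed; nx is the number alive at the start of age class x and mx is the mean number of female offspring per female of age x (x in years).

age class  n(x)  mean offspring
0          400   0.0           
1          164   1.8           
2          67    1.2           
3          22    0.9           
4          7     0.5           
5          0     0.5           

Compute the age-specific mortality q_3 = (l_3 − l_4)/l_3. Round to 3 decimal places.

lx = nx/n0 = nx/400: 1, 0.41, 0.1675, 0.055, 0.0175, 0
q_3 = (l_3 − l_4) / l_3 = (0.055 − 0.0175) / 0.055
     = 0.0375 / 0.055 = 0.681818… → 0.682

0.682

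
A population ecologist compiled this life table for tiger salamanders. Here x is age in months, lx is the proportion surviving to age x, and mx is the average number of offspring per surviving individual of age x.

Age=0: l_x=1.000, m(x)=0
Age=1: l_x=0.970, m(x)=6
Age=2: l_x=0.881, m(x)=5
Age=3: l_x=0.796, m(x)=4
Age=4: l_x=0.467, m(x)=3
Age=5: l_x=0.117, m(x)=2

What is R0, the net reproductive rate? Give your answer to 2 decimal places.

lx·mx by age: 0, 5.82, 4.405, 3.184, 1.401, 0.234
R0 = Σ lx·mx = 15.044 → 15.04

15.04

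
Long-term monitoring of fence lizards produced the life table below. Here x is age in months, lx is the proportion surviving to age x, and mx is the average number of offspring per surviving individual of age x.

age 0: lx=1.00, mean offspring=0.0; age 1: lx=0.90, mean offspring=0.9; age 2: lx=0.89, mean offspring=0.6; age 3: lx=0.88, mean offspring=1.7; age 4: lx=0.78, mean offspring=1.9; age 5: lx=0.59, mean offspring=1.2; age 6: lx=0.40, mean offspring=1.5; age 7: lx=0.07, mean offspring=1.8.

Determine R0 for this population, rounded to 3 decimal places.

5.756

lx·mx by age: 0, 0.81, 0.534, 1.496, 1.482, 0.708, 0.6, 0.126
R0 = Σ lx·mx = 5.756 → 5.756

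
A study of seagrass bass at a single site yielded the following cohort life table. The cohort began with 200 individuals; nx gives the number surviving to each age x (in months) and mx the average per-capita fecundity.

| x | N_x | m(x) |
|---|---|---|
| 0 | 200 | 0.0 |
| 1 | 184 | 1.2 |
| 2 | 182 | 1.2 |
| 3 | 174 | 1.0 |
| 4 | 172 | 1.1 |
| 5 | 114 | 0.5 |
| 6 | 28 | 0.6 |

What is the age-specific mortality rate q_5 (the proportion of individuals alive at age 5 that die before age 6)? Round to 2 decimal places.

lx = nx/n0 = nx/200: 1, 0.92, 0.91, 0.87, 0.86, 0.57, 0.14
q_5 = (l_5 − l_6) / l_5 = (0.57 − 0.14) / 0.57
     = 0.43 / 0.57 = 0.754386… → 0.75

0.75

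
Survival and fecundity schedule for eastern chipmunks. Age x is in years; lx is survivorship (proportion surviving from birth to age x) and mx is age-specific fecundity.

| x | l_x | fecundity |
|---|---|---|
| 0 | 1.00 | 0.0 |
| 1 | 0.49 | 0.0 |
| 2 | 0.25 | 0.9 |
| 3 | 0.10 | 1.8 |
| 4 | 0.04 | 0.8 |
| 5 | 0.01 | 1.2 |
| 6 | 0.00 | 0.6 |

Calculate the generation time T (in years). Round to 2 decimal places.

lx·mx: 0, 0, 0.225, 0.18, 0.032, 0.012, 0 → R0 = 0.449
x·lx·mx: 0, 0, 0.45, 0.54, 0.128, 0.06, 0 → Σ = 1.178
T = 1.178 / 0.449 = 2.623608… → 2.62

2.62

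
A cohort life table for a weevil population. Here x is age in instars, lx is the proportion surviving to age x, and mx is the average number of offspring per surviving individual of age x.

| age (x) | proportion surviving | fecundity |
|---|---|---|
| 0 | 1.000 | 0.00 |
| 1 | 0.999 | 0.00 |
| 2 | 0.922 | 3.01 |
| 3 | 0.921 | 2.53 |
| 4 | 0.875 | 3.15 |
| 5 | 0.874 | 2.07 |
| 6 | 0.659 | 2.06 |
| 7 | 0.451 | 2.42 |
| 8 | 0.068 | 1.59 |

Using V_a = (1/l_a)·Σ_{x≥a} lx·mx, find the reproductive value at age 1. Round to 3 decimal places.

lx·mx for x ≥ 1: 0, 2.77522, 2.33013, 2.75625, 1.80918, 1.35754, 1.09142, 0.10812 → sum = 12.22786
V_1 = 12.22786 / l_1 = 12.22786 / 0.999 = 12.2401… → 12.240

12.240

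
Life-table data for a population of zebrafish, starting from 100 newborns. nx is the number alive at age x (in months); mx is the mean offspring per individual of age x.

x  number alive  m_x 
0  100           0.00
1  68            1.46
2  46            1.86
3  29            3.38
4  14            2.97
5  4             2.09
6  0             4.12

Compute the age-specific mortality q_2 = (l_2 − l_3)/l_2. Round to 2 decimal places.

0.37

lx = nx/n0 = nx/100: 1, 0.68, 0.46, 0.29, 0.14, 0.04, 0
q_2 = (l_2 − l_3) / l_2 = (0.46 − 0.29) / 0.46
     = 0.17 / 0.46 = 0.369565… → 0.37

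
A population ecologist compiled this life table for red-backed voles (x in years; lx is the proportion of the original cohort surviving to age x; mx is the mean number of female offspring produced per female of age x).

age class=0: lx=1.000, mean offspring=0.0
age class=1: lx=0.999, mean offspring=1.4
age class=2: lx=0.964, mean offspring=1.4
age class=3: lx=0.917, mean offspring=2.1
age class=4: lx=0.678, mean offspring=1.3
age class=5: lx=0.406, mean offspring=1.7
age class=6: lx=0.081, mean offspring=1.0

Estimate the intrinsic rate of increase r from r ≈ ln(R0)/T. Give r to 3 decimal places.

0.673

R0 = Σ lx·mx = 0 + 1.3986 + 1.3496 + 1.9257 + 0.8814 + 0.6902 + 0.081 = 6.3265
Σ x·lx·mx = 17.3375; T = 17.3375/6.3265 = 2.74046…
r ≈ ln(R0)/T = ln(6.3265)/2.74046… = 0.67315… → 0.673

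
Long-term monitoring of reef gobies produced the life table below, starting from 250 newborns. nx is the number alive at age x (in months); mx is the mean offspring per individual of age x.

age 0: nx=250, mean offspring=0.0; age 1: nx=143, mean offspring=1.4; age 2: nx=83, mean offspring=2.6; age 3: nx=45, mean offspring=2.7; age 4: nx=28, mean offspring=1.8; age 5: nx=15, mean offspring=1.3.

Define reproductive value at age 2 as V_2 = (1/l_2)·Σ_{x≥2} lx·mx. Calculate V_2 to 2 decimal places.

lx = nx/n0 = nx/250: 1, 0.572, 0.332, 0.18, 0.112, 0.06
lx·mx for x ≥ 2: 0.8632, 0.486, 0.2016, 0.078 → sum = 1.6288
V_2 = 1.6288 / l_2 = 1.6288 / 0.332 = 4.906024… → 4.91

4.91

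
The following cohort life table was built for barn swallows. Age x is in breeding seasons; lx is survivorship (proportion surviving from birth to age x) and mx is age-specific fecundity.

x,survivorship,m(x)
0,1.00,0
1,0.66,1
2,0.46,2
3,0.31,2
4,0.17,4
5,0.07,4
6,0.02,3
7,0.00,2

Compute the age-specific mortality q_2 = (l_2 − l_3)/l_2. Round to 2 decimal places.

q_2 = (l_2 − l_3) / l_2 = (0.46 − 0.31) / 0.46
     = 0.15 / 0.46 = 0.326087… → 0.33

0.33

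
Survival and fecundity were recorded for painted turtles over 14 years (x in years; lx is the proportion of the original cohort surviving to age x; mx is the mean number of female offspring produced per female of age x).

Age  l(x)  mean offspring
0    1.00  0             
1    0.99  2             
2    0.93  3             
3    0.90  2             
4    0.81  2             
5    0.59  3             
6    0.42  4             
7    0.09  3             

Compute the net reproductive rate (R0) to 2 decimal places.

11.91

lx·mx by age: 0, 1.98, 2.79, 1.8, 1.62, 1.77, 1.68, 0.27
R0 = Σ lx·mx = 11.91 → 11.91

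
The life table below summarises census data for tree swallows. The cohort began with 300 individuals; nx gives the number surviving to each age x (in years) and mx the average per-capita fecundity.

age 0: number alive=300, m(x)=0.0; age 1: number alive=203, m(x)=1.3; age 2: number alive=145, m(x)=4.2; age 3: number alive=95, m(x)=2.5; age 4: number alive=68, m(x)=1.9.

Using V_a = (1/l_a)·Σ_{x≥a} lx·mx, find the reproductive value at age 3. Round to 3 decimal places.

lx = nx/n0 = nx/300: 1, 0.67667…, 0.48333…, 0.31667…, 0.22667…
lx·mx for x ≥ 3: 0.791667…, 0.430667… → sum = 1.222333…
V_3 = 1.222333… / l_3 = 1.222333… / 0.316667… = 3.86… → 3.860

3.860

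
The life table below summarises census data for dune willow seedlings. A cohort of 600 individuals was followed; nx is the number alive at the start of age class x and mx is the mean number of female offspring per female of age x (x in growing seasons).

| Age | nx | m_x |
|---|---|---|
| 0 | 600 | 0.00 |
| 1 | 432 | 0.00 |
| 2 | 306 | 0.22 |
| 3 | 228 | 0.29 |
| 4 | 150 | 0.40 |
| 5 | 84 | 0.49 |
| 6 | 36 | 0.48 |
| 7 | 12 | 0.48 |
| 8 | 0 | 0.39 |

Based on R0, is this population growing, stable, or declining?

lx = nx/n0 = nx/600: 1, 0.72, 0.51, 0.38, 0.25, 0.14, 0.06, 0.02, 0
R0 = Σ lx·mx = 0 + 0 + 0.1122 + 0.1102 + 0.1 + 0.0686 + 0.0288 + 0.0096 + 0 = 0.4294
R0 < 1, so the population is declining.

declining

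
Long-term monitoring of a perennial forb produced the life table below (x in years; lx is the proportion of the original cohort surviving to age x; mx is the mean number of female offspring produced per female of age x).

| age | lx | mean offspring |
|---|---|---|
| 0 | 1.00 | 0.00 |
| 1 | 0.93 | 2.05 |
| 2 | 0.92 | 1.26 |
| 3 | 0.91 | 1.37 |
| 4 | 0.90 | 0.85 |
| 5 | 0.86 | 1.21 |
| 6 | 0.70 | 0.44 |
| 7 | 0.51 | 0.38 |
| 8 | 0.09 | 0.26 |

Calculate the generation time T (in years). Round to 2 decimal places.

2.95

lx·mx: 0, 1.9065, 1.1592, 1.2467, 0.765, 1.0406, 0.308, 0.1938, 0.0234 → R0 = 6.6432
x·lx·mx: 0, 1.9065, 2.3184, 3.7401, 3.06, 5.203, 1.848, 1.3566, 0.1872 → Σ = 19.6198
T = 19.6198 / 6.6432 = 2.953366… → 2.95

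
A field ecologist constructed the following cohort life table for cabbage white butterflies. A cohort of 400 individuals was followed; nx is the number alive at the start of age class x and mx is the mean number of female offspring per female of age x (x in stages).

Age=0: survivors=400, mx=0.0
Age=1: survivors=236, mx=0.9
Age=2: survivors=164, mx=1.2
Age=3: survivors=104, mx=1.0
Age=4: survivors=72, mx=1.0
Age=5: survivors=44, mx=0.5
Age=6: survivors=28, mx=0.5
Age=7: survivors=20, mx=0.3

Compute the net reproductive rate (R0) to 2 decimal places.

lx = nx/n0 = nx/400: 1, 0.59, 0.41, 0.26, 0.18, 0.11, 0.07, 0.05
lx·mx by age: 0, 0.531, 0.492, 0.26, 0.18, 0.055, 0.035, 0.015
R0 = Σ lx·mx = 1.568 → 1.57

1.57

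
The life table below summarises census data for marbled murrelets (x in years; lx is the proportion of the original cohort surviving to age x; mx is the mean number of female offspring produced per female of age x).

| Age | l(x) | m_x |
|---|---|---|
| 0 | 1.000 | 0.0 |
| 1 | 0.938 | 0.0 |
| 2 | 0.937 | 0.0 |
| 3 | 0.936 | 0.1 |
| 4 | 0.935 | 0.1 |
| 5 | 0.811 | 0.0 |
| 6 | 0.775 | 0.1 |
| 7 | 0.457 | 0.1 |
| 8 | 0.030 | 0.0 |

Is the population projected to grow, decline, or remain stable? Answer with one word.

declining

R0 = Σ lx·mx = 0 + 0 + 0 + 0.0936 + 0.0935 + 0 + 0.0775 + 0.0457 + 0 = 0.3103
R0 < 1, so the population is declining.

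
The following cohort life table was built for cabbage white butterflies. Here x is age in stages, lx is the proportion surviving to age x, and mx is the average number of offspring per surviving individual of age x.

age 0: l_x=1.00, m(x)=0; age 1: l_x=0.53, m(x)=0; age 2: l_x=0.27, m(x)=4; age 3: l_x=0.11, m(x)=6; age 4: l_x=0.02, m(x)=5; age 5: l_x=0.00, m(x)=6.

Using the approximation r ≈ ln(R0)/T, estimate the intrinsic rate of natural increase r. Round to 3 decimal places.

0.247

R0 = Σ lx·mx = 0 + 0 + 1.08 + 0.66 + 0.1 + 0 = 1.84
Σ x·lx·mx = 4.54; T = 4.54/1.84 = 2.46739…
r ≈ ln(R0)/T = ln(1.84)/2.46739… = 0.24713… → 0.247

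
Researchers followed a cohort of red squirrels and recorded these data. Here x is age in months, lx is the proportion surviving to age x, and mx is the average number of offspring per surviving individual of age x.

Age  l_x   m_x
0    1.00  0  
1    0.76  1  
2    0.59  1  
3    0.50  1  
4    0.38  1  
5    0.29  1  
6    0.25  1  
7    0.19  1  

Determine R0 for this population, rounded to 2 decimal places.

2.96

lx·mx by age: 0, 0.76, 0.59, 0.5, 0.38, 0.29, 0.25, 0.19
R0 = Σ lx·mx = 2.96 → 2.96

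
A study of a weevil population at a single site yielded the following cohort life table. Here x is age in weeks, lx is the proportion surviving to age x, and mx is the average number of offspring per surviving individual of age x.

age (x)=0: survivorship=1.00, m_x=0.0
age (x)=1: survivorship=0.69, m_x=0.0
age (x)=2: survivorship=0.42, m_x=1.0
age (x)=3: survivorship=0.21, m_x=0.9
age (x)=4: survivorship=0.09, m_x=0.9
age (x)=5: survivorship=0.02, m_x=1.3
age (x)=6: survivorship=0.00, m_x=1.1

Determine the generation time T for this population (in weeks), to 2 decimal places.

2.60

lx·mx: 0, 0, 0.42, 0.189, 0.081, 0.026, 0 → R0 = 0.716
x·lx·mx: 0, 0, 0.84, 0.567, 0.324, 0.13, 0 → Σ = 1.861
T = 1.861 / 0.716 = 2.599162… → 2.60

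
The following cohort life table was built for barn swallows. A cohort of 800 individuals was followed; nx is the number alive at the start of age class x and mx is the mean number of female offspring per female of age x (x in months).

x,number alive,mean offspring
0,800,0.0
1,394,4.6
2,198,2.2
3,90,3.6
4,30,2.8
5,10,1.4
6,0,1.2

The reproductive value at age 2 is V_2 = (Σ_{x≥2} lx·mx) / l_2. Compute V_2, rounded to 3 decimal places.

lx = nx/n0 = nx/800: 1, 0.4925, 0.2475, 0.1125, 0.0375, 0.0125, 0
lx·mx for x ≥ 2: 0.5445, 0.405, 0.105, 0.0175, 0 → sum = 1.072
V_2 = 1.072 / l_2 = 1.072 / 0.2475 = 4.331313… → 4.331

4.331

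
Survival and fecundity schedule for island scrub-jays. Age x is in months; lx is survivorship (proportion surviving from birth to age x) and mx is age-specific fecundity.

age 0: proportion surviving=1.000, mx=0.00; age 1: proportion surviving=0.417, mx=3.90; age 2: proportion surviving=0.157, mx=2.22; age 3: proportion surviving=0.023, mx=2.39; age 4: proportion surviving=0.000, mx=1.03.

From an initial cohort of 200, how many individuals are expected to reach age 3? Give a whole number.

5

Expected survivors = N0 · l_3 = 200 × 0.023 = 4.6 → 5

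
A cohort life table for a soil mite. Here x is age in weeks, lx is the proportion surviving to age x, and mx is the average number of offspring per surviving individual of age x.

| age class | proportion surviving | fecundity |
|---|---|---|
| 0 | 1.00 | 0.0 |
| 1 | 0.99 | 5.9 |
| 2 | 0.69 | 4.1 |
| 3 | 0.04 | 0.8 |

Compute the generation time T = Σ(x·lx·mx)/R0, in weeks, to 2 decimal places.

lx·mx: 0, 5.841, 2.829, 0.032 → R0 = 8.702
x·lx·mx: 0, 5.841, 5.658, 0.096 → Σ = 11.595
T = 11.595 / 8.702 = 1.332452… → 1.33

1.33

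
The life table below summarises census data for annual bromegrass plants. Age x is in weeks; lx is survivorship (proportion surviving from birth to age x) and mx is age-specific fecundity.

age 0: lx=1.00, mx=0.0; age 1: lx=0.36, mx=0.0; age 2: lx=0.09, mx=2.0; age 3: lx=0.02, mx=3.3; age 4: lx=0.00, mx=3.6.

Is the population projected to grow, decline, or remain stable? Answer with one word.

R0 = Σ lx·mx = 0 + 0 + 0.18 + 0.066 + 0 = 0.246
R0 < 1, so the population is declining.

declining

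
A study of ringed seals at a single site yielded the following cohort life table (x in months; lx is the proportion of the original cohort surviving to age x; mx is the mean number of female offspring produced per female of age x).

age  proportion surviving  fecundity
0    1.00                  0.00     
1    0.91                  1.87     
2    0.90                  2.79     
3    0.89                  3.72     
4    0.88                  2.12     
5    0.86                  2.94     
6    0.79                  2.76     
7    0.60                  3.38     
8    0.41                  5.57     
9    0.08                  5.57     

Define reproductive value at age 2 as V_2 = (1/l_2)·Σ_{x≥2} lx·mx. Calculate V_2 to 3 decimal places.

19.059

lx·mx for x ≥ 2: 2.511, 3.3108, 1.8656, 2.5284, 2.1804, 2.028, 2.2837, 0.4456 → sum = 17.1535
V_2 = 17.1535 / l_2 = 17.1535 / 0.9 = 19.059444… → 19.059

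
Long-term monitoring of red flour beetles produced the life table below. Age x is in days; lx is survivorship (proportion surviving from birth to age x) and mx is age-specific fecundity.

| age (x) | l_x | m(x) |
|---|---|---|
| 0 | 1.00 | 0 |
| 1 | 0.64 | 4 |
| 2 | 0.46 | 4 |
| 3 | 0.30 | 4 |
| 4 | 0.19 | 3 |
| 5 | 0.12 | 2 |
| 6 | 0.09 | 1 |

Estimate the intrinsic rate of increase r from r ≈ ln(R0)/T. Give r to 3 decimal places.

0.878

R0 = Σ lx·mx = 0 + 2.56 + 1.84 + 1.2 + 0.57 + 0.24 + 0.09 = 6.5
Σ x·lx·mx = 13.86; T = 13.86/6.5 = 2.13231…
r ≈ ln(R0)/T = ln(6.5)/2.13231… = 0.87783… → 0.878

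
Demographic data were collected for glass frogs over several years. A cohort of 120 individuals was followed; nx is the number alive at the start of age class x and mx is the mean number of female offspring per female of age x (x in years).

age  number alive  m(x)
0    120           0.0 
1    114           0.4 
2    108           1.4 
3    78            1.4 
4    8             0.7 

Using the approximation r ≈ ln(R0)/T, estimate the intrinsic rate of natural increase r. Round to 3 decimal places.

0.426

lx = nx/n0 = nx/120: 1, 0.95, 0.9, 0.65, 0.06667…
R0 = Σ lx·mx = 0 + 0.38 + 1.26 + 0.91 + 0.04667… = 2.596667…
Σ x·lx·mx = 5.816667…; T = 5.816667…/2.596667… = 2.24005…
r ≈ ln(R0)/T = ln(2.596667…)/2.24005… = 0.42599… → 0.426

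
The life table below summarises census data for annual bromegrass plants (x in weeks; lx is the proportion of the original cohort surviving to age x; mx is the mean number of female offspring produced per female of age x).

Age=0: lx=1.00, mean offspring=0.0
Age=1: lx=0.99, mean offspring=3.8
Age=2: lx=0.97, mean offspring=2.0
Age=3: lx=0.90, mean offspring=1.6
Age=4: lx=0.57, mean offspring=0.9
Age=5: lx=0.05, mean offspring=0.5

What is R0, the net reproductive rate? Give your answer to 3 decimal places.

lx·mx by age: 0, 3.762, 1.94, 1.44, 0.513, 0.025
R0 = Σ lx·mx = 7.68 → 7.680

7.680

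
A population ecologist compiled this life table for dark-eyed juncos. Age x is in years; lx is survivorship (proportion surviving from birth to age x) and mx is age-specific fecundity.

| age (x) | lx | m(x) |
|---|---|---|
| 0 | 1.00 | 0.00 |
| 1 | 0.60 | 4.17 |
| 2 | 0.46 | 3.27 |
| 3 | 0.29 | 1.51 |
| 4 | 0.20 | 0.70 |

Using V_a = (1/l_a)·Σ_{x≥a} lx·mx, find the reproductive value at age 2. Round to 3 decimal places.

4.526

lx·mx for x ≥ 2: 1.5042, 0.4379, 0.14 → sum = 2.0821
V_2 = 2.0821 / l_2 = 2.0821 / 0.46 = 4.526304… → 4.526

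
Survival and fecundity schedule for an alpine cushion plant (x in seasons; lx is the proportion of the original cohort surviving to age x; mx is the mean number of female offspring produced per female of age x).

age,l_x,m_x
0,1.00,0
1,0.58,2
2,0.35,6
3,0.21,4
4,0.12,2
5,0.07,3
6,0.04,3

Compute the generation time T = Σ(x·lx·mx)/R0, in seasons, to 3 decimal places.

lx·mx: 0, 1.16, 2.1, 0.84, 0.24, 0.21, 0.12 → R0 = 4.67
x·lx·mx: 0, 1.16, 4.2, 2.52, 0.96, 1.05, 0.72 → Σ = 10.61
T = 10.61 / 4.67 = 2.271949… → 2.272

2.272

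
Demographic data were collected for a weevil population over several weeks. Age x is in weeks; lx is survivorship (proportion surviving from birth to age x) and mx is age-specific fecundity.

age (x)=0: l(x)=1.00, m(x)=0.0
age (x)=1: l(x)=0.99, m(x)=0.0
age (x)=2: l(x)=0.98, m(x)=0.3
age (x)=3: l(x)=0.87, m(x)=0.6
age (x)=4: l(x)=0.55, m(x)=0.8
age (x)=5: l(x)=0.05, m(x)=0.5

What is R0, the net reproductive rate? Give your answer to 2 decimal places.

1.28

lx·mx by age: 0, 0, 0.294, 0.522, 0.44, 0.025
R0 = Σ lx·mx = 1.281 → 1.28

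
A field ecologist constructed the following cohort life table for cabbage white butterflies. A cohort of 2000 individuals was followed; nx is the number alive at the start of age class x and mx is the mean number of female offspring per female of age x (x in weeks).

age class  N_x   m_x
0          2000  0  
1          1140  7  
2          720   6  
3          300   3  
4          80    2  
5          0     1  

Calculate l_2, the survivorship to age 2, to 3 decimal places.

0.360

l_2 = n_2/n_0 = 720/2000 = 0.36 → 0.360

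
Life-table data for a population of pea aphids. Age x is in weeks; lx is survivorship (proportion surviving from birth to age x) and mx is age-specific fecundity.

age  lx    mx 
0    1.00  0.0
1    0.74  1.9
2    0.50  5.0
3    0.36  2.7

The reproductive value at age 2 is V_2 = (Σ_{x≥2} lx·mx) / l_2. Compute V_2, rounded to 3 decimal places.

lx·mx for x ≥ 2: 2.5, 0.972 → sum = 3.472
V_2 = 3.472 / l_2 = 3.472 / 0.5 = 6.944 → 6.944

6.944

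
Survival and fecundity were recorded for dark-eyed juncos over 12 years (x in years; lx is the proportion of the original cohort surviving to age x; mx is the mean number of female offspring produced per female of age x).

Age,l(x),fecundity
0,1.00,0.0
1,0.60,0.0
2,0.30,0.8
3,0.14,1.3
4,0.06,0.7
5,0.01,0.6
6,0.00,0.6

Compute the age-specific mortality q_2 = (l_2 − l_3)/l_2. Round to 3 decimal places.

q_2 = (l_2 − l_3) / l_2 = (0.3 − 0.14) / 0.3
     = 0.16 / 0.3 = 0.533333… → 0.533

0.533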